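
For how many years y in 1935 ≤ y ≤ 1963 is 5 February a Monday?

4

Day of week of February 5 in each year:
1935: Tue, 1936: Wed, 1937: Fri, 1938: Sat, 1939: Sun, 1940: Mon ✓, 1941: Wed, 1942: Thu, 1943: Fri, 1944: Sat, 1945: Mon ✓, 1946: Tue, 1947: Wed, 1948: Thu, 1949: Sat, 1950: Sun, 1951: Mon ✓, 1952: Tue, 1953: Thu, 1954: Fri, 1955: Sat, 1956: Sun, 1957: Tue, 1958: Wed, 1959: Thu, 1960: Fri, 1961: Sun, 1962: Mon ✓, 1963: Tue
Mondays: 1940, 1945, 1951, 1962.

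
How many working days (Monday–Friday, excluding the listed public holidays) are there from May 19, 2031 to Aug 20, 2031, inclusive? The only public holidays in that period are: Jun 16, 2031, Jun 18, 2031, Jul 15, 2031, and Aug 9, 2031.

May 19, 2031 is a Monday.
The range spans 94 days (inclusive of both endpoints).
94 = 7 × 13 + 3, so there are 13 full weeks plus 3 extra days.
Each full week contributes 5 weekdays (Mon–Fri): 13 × 5 = 65.
The 3 extra days are Mon, Tue, Wed — 3 of them qualify.
Total: 65 + 3 = 68.
Holidays: Jun 16, 2031 (Mon); Jun 18, 2031 (Wed); Jul 15, 2031 (Tue); Aug 9, 2031 (Sat).
3 of the 4 holidays fall on weekdays; the rest are weekends and were already excluded.
Business days: 68 − 3 = 65.

65 working days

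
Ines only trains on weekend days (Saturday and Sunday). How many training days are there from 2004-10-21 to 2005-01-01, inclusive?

21

2004-10-21 is a Thursday.
From 2004-10-21 to 2005-01-01 is 73 days inclusive.
73 = 7 × 10 + 3, so there are 10 full weeks plus 3 extra days.
Each full week contributes 2 weekend days (Sat, Sun): 10 × 2 = 20.
The 3 extra days are Thu, Fri, Sat — 1 of them qualifies.
Total: 20 + 1 = 21.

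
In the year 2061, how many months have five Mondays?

A month has five Mondays exactly when Monday falls within its first (length − 28) days.
Jan: 31 days, starts Sat → 5 of Sat, Sun, Mon ✓
Feb: 28 days, starts Tue → 5 of (none)
Mar: 31 days, starts Tue → 5 of Tue, Wed, Thu
Apr: 30 days, starts Fri → 5 of Fri, Sat
May: 31 days, starts Sun → 5 of Sun, Mon, Tue ✓
Jun: 30 days, starts Wed → 5 of Wed, Thu
Jul: 31 days, starts Fri → 5 of Fri, Sat, Sun
Aug: 31 days, starts Mon → 5 of Mon, Tue, Wed ✓
Sep: 30 days, starts Thu → 5 of Thu, Fri
Oct: 31 days, starts Sat → 5 of Sat, Sun, Mon ✓
Nov: 30 days, starts Tue → 5 of Tue, Wed
Dec: 31 days, starts Thu → 5 of Thu, Fri, Sat
Months with five Mondays: Jan, May, Aug, Oct.

4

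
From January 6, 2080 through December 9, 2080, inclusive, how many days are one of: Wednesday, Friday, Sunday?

January 6, 2080 is a Saturday.
That's 339 days from start to end, counting both.
339 = 7 × 48 + 3, so there are 48 full weeks plus 3 extra days.
Each full week contributes 3 days from the set (Wed, Fri, Sun): 48 × 3 = 144.
The 3 extra days are Saturday, Sunday, Monday — 1 of them qualifies.
Total: 144 + 1 = 145.

145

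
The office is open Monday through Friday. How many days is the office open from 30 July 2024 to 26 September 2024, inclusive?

43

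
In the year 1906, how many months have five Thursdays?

4

A month has five Thursdays exactly when Thursday falls within its first (length − 28) days.
Jan: 31 days, starts Mon → 5 of Mon, Tue, Wed
Feb: 28 days, starts Thu → 5 of (none)
Mar: 31 days, starts Thu → 5 of Thu, Fri, Sat ✓
Apr: 30 days, starts Sun → 5 of Sun, Mon
May: 31 days, starts Tue → 5 of Tue, Wed, Thu ✓
Jun: 30 days, starts Fri → 5 of Fri, Sat
Jul: 31 days, starts Sun → 5 of Sun, Mon, Tue
Aug: 31 days, starts Wed → 5 of Wed, Thu, Fri ✓
Sep: 30 days, starts Sat → 5 of Sat, Sun
Oct: 31 days, starts Mon → 5 of Mon, Tue, Wed
Nov: 30 days, starts Thu → 5 of Thu, Fri ✓
Dec: 31 days, starts Sat → 5 of Sat, Sun, Mon
Months with five Thursdays: Mar, May, Aug, Nov.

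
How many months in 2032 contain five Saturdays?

A month has five Saturdays exactly when Saturday falls within its first (length − 28) days.
Jan: 31 days, starts Thu → 5 of Thu, Fri, Sat ✓
Feb: 29 days, starts Sun → 5 of Sun
Mar: 31 days, starts Mon → 5 of Mon, Tue, Wed
Apr: 30 days, starts Thu → 5 of Thu, Fri
May: 31 days, starts Sat → 5 of Sat, Sun, Mon ✓
Jun: 30 days, starts Tue → 5 of Tue, Wed
Jul: 31 days, starts Thu → 5 of Thu, Fri, Sat ✓
Aug: 31 days, starts Sun → 5 of Sun, Mon, Tue
Sep: 30 days, starts Wed → 5 of Wed, Thu
Oct: 31 days, starts Fri → 5 of Fri, Sat, Sun ✓
Nov: 30 days, starts Mon → 5 of Mon, Tue
Dec: 31 days, starts Wed → 5 of Wed, Thu, Fri
Months with five Saturdays: Jan, May, Jul, Oct.

4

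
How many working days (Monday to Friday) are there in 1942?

1 January 1942 is a Thursday.
From 1 January 1942 to 31 December 1942 is 365 days inclusive.
365 = 7 × 52 + 1, so there are 52 full weeks plus 1 extra day.
Each full week contributes 5 weekdays (Mon–Fri): 52 × 5 = 260.
The 1 extra day is Thu — 1 of them qualifies.
Total: 260 + 1 = 261.

261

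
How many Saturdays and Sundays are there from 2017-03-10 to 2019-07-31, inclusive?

250

2017-03-10 is a Friday.
The range spans 874 days (inclusive of both endpoints).
874 = 7 × 124 + 6, so there are 124 full weeks plus 6 extra days.
Each full week contributes 2 weekend days (Sat, Sun): 124 × 2 = 248.
The 6 extra days are Fri, Sat, Sun, Mon, Tue, Wed — 2 of them qualify.
Total: 248 + 2 = 250.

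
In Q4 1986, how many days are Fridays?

Oct 1, 1986 is a Wednesday.
The range spans 92 days (inclusive of both endpoints).
92 = 7 × 13 + 1, so there are 13 full weeks plus 1 extra day.
Each full week contributes one Friday: 13 so far.
The 1 extra day is Wednesday — none qualify.
Total: 13 + 0 = 13.

13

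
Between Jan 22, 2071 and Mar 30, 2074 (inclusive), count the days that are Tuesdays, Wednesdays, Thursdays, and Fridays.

Jan 22, 2071 is a Thursday.
The range spans 1164 days (inclusive of both endpoints).
1164 = 7 × 166 + 2, so there are 166 full weeks plus 2 extra days.
Each full week contributes 4 days from the set (Tue, Wed, Thu, Fri): 166 × 4 = 664.
The 2 extra days are Thu, Fri — 2 of them qualify.
Total: 664 + 2 = 666.

666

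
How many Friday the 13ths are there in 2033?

The 13th falls on a Friday when the month's 13th has weekday Fri.
Jan 13 is Thu; Feb 13 is Sun; Mar 13 is Sun; Apr 13 is Wed; May 13 is Fri ✓; Jun 13 is Mon; Jul 13 is Wed; Aug 13 is Sat; Sep 13 is Tue; Oct 13 is Thu; Nov 13 is Sun; Dec 13 is Tue.
Friday the 13ths: May.

1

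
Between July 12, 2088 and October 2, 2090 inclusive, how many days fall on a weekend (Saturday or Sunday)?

232

July 12, 2088 is a Monday.
From July 12, 2088 to October 2, 2090 is 813 days inclusive.
813 = 7 × 116 + 1, so there are 116 full weeks plus 1 extra day.
Each full week contributes 2 weekend days (Sat, Sun): 116 × 2 = 232.
The 1 extra day is Monday — none qualify.
Total: 232 + 0 = 232.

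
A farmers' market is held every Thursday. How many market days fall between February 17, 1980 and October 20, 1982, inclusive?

139 Thursdays

February 17, 1980 is a Sunday.
That's 977 days from start to end, counting both.
977 = 7 × 139 + 4, so there are 139 full weeks plus 4 extra days.
Each full week contributes one Thursday: 139 so far.
The 4 extra days are Sun, Mon, Tue, Wed — none qualify.
Total: 139 + 0 = 139.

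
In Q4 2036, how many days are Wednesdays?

2036-10-01 is a Wednesday.
From 2036-10-01 to 2036-12-31 is 92 days inclusive.
92 = 7 × 13 + 1, so there are 13 full weeks plus 1 extra day.
Each full week contributes one Wednesday: 13 so far.
The 1 extra day is Wednesday — 1 of them qualifies.
Total: 13 + 1 = 14.

14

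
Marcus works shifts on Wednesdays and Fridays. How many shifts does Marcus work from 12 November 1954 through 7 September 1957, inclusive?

295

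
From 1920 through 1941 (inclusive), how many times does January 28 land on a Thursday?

3

Day of week of January 28 in each year:
1920: Wed, 1921: Fri, 1922: Sat, 1923: Sun, 1924: Mon, 1925: Wed, 1926: Thu ✓, 1927: Fri, 1928: Sat, 1929: Mon, 1930: Tue, 1931: Wed, 1932: Thu ✓, 1933: Sat, 1934: Sun, 1935: Mon, 1936: Tue, 1937: Thu ✓, 1938: Fri, 1939: Sat, 1940: Sun, 1941: Tue
Thursdays: 1926, 1932, 1937.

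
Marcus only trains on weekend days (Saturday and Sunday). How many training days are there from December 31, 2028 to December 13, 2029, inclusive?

December 31, 2028 is a Sunday.
That's 348 days from start to end, counting both.
348 = 7 × 49 + 5, so there are 49 full weeks plus 5 extra days.
Each full week contributes 2 weekend days (Sat, Sun): 49 × 2 = 98.
The 5 extra days are Sunday, Monday, Tuesday, Wednesday, Thursday — 1 of them qualifies.
Total: 98 + 1 = 99.

99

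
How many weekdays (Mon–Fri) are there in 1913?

1 January 1913 is a Wednesday.
That's 365 days from start to end, counting both.
365 = 7 × 52 + 1, so there are 52 full weeks plus 1 extra day.
Each full week contributes 5 weekdays (Mon–Fri): 52 × 5 = 260.
The 1 extra day is Wednesday — 1 of them qualifies.
Total: 260 + 1 = 261.

261 weekdays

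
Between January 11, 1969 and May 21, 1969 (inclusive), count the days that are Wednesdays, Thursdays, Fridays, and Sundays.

January 11, 1969 is a Saturday.
From January 11, 1969 to May 21, 1969 is 131 days inclusive.
131 = 7 × 18 + 5, so there are 18 full weeks plus 5 extra days.
Each full week contributes 4 days from the set (Wed, Thu, Fri, Sun): 18 × 4 = 72.
The 5 extra days are Saturday, Sunday, Monday, Tuesday, Wednesday — 2 of them qualify.
Total: 72 + 2 = 74.

74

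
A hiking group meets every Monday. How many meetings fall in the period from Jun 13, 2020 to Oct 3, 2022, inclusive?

121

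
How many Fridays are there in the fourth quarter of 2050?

13

Oct 1, 2050 is a Saturday.
That's 92 days from start to end, counting both.
92 = 7 × 13 + 1, so there are 13 full weeks plus 1 extra day.
Each full week contributes one Friday: 13 so far.
The 1 extra day is Sat — none qualify.
Total: 13 + 0 = 13.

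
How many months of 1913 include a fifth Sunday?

A month has five Sundays exactly when Sunday falls within its first (length − 28) days.
Jan: 31 days, starts Wed → 5 of Wed, Thu, Fri
Feb: 28 days, starts Sat → 5 of (none)
Mar: 31 days, starts Sat → 5 of Sat, Sun, Mon ✓
Apr: 30 days, starts Tue → 5 of Tue, Wed
May: 31 days, starts Thu → 5 of Thu, Fri, Sat
Jun: 30 days, starts Sun → 5 of Sun, Mon ✓
Jul: 31 days, starts Tue → 5 of Tue, Wed, Thu
Aug: 31 days, starts Fri → 5 of Fri, Sat, Sun ✓
Sep: 30 days, starts Mon → 5 of Mon, Tue
Oct: 31 days, starts Wed → 5 of Wed, Thu, Fri
Nov: 30 days, starts Sat → 5 of Sat, Sun ✓
Dec: 31 days, starts Mon → 5 of Mon, Tue, Wed
Months with five Sundays: Mar, Jun, Aug, Nov.

4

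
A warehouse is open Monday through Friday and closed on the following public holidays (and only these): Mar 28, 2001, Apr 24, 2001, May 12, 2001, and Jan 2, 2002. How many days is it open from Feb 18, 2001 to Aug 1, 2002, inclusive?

376

Feb 18, 2001 is a Sunday.
From Feb 18, 2001 to Aug 1, 2002 is 530 days inclusive.
530 = 7 × 75 + 5, so there are 75 full weeks plus 5 extra days.
Each full week contributes 5 weekdays (Mon–Fri): 75 × 5 = 375.
The 5 extra days are Sun, Mon, Tue, Wed, Thu — 4 of them qualify.
Total: 375 + 4 = 379.
Holidays: Mar 28, 2001 (Wed); Apr 24, 2001 (Tue); May 12, 2001 (Sat); Jan 2, 2002 (Wed).
3 of the 4 holidays fall on weekdays; the rest are weekends and were already excluded.
Business days: 379 − 3 = 376.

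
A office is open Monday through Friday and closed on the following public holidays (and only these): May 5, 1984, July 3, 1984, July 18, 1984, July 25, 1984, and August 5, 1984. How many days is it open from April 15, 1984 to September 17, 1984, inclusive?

April 15, 1984 is a Sunday.
That's 156 days from start to end, counting both.
156 = 7 × 22 + 2, so there are 22 full weeks plus 2 extra days.
Each full week contributes 5 weekdays (Mon–Fri): 22 × 5 = 110.
The 2 extra days are Sunday, Monday — 1 of them qualifies.
Total: 110 + 1 = 111.
Holidays: May 5, 1984 (Sat); July 3, 1984 (Tue); July 18, 1984 (Wed); July 25, 1984 (Wed); August 5, 1984 (Sun).
3 of the 5 holidays fall on weekdays; the rest are weekends and were already excluded.
Business days: 111 − 3 = 108.

108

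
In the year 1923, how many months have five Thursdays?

A month has five Thursdays exactly when Thursday falls within its first (length − 28) days.
Jan: 31 days, starts Mon → 5 of Mon, Tue, Wed
Feb: 28 days, starts Thu → 5 of (none)
Mar: 31 days, starts Thu → 5 of Thu, Fri, Sat ✓
Apr: 30 days, starts Sun → 5 of Sun, Mon
May: 31 days, starts Tue → 5 of Tue, Wed, Thu ✓
Jun: 30 days, starts Fri → 5 of Fri, Sat
Jul: 31 days, starts Sun → 5 of Sun, Mon, Tue
Aug: 31 days, starts Wed → 5 of Wed, Thu, Fri ✓
Sep: 30 days, starts Sat → 5 of Sat, Sun
Oct: 31 days, starts Mon → 5 of Mon, Tue, Wed
Nov: 30 days, starts Thu → 5 of Thu, Fri ✓
Dec: 31 days, starts Sat → 5 of Sat, Sun, Mon
Months with five Thursdays: Mar, May, Aug, Nov.

4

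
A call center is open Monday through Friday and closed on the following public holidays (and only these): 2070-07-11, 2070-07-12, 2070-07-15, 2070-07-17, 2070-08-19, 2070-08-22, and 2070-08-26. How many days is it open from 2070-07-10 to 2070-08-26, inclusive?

2070-07-10 is a Thursday.
The range spans 48 days (inclusive of both endpoints).
48 = 7 × 6 + 6, so there are 6 full weeks plus 6 extra days.
Each full week contributes 5 weekdays (Mon–Fri): 6 × 5 = 30.
The 6 extra days are Thursday, Friday, Saturday, Sunday, Monday, Tuesday — 4 of them qualify.
Total: 30 + 4 = 34.
Holidays: 2070-07-11 (Fri); 2070-07-12 (Sat); 2070-07-15 (Tue); 2070-07-17 (Thu); 2070-08-19 (Tue); 2070-08-22 (Fri); 2070-08-26 (Tue).
6 of the 7 holidays fall on weekdays; the rest are weekends and were already excluded.
Business days: 34 − 6 = 28.

28 working days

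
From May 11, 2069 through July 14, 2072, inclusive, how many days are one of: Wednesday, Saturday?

332

May 11, 2069 is a Saturday.
That's 1161 days from start to end, counting both.
1161 = 7 × 165 + 6, so there are 165 full weeks plus 6 extra days.
Each full week contributes 2 days from the set (Wed, Sat): 165 × 2 = 330.
The 6 extra days are Sat, Sun, Mon, Tue, Wed, Thu — 2 of them qualify.
Total: 330 + 2 = 332.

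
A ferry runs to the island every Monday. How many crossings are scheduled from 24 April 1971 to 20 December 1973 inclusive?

24 April 1971 is a Saturday.
The range spans 972 days (inclusive of both endpoints).
972 = 7 × 138 + 6, so there are 138 full weeks plus 6 extra days.
Each full week contributes one Monday: 138 so far.
The 6 extra days are Saturday, Sunday, Monday, Tuesday, Wednesday, Thursday — 1 of them qualifies.
Total: 138 + 1 = 139.

139 Mondays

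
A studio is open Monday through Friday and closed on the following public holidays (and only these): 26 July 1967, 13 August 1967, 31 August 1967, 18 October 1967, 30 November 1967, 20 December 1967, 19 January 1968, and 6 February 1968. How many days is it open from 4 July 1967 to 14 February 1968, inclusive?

4 July 1967 is a Tuesday.
The range spans 226 days (inclusive of both endpoints).
226 = 7 × 32 + 2, so there are 32 full weeks plus 2 extra days.
Each full week contributes 5 weekdays (Mon–Fri): 32 × 5 = 160.
The 2 extra days are Tuesday, Wednesday — 2 of them qualify.
Total: 160 + 2 = 162.
Holidays: 26 July 1967 (Wed); 13 August 1967 (Sun); 31 August 1967 (Thu); 18 October 1967 (Wed); 30 November 1967 (Thu); 20 December 1967 (Wed); 19 January 1968 (Fri); 6 February 1968 (Tue).
7 of the 8 holidays fall on weekdays; the rest are weekends and were already excluded.
Business days: 162 − 7 = 155.

155 business days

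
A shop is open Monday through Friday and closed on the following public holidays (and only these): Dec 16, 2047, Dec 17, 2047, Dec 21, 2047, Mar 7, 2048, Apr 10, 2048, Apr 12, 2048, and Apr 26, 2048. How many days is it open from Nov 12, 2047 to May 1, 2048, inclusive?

Nov 12, 2047 is a Tuesday.
The range spans 172 days (inclusive of both endpoints).
172 = 7 × 24 + 4, so there are 24 full weeks plus 4 extra days.
Each full week contributes 5 weekdays (Mon–Fri): 24 × 5 = 120.
The 4 extra days are Tuesday, Wednesday, Thursday, Friday — 4 of them qualify.
Total: 120 + 4 = 124.
Holidays: Dec 16, 2047 (Mon); Dec 17, 2047 (Tue); Dec 21, 2047 (Sat); Mar 7, 2048 (Sat); Apr 10, 2048 (Fri); Apr 12, 2048 (Sun); Apr 26, 2048 (Sun).
3 of the 7 holidays fall on weekdays; the rest are weekends and were already excluded.
Business days: 124 − 3 = 121.

121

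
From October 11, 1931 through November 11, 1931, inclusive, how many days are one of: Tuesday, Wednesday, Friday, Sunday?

19

October 11, 1931 is a Sunday.
That's 32 days from start to end, counting both.
32 = 7 × 4 + 4, so there are 4 full weeks plus 4 extra days.
Each full week contributes 4 days from the set (Tue, Wed, Fri, Sun): 4 × 4 = 16.
The 4 extra days are Sun, Mon, Tue, Wed — 3 of them qualify.
Total: 16 + 3 = 19.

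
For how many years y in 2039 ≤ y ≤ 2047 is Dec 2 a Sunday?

Day of week of December 2 in each year:
2039: Fri, 2040: Sun ✓, 2041: Mon, 2042: Tue, 2043: Wed, 2044: Fri, 2045: Sat, 2046: Sun ✓, 2047: Mon
Sundays: 2040, 2046.

2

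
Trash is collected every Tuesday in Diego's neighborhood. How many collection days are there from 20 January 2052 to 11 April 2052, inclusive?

12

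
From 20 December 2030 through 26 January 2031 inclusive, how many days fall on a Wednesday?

20 December 2030 is a Friday.
The range spans 38 days (inclusive of both endpoints).
38 = 7 × 5 + 3, so there are 5 full weeks plus 3 extra days.
Each full week contributes one Wednesday: 5 so far.
The 3 extra days are Fri, Sat, Sun — none qualify.
Total: 5 + 0 = 5.

5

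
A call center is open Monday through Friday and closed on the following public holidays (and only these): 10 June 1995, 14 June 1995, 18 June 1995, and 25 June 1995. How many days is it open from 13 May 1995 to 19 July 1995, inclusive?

13 May 1995 is a Saturday.
The range spans 68 days (inclusive of both endpoints).
68 = 7 × 9 + 5, so there are 9 full weeks plus 5 extra days.
Each full week contributes 5 weekdays (Mon–Fri): 9 × 5 = 45.
The 5 extra days are Sat, Sun, Mon, Tue, Wed — 3 of them qualify.
Total: 45 + 3 = 48.
Holidays: 10 June 1995 (Sat); 14 June 1995 (Wed); 18 June 1995 (Sun); 25 June 1995 (Sun).
1 of the 4 holidays fall on weekdays; the rest are weekends and were already excluded.
Business days: 48 − 1 = 47.

47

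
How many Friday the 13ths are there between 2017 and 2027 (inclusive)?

Friday-the-13ths by year:
2017: Jan, Oct
2018: Apr, Jul
2019: Sep, Dec
2020: Mar, Nov
2021: Aug
2022: May
2023: Jan, Oct
2024: Sep, Dec
2025: Jun
2026: Feb, Mar, Nov
2027: Aug

19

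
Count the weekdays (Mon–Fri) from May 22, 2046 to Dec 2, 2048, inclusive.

662

May 22, 2046 is a Tuesday.
The range spans 926 days (inclusive of both endpoints).
926 = 7 × 132 + 2, so there are 132 full weeks plus 2 extra days.
Each full week contributes 5 weekdays (Mon–Fri): 132 × 5 = 660.
The 2 extra days are Tuesday, Wednesday — 2 of them qualify.
Total: 660 + 2 = 662.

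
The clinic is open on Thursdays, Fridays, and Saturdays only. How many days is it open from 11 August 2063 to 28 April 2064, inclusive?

11 August 2063 is a Saturday.
The range spans 262 days (inclusive of both endpoints).
262 = 7 × 37 + 3, so there are 37 full weeks plus 3 extra days.
Each full week contributes 3 days from the set (Thu, Fri, Sat): 37 × 3 = 111.
The 3 extra days are Saturday, Sunday, Monday — 1 of them qualifies.
Total: 111 + 1 = 112.

112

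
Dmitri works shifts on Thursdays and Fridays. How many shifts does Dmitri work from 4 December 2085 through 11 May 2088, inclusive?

4 December 2085 is a Tuesday.
The range spans 890 days (inclusive of both endpoints).
890 = 7 × 127 + 1, so there are 127 full weeks plus 1 extra day.
Each full week contributes 2 days from the set (Thu, Fri): 127 × 2 = 254.
The 1 extra day is Tue — none qualify.
Total: 254 + 0 = 254.

254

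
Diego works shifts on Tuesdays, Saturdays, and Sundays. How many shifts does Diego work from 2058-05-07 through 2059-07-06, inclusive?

2058-05-07 is a Tuesday.
The range spans 426 days (inclusive of both endpoints).
426 = 7 × 60 + 6, so there are 60 full weeks plus 6 extra days.
Each full week contributes 3 days from the set (Tue, Sat, Sun): 60 × 3 = 180.
The 6 extra days are Tue, Wed, Thu, Fri, Sat, Sun — 3 of them qualify.
Total: 180 + 3 = 183.

183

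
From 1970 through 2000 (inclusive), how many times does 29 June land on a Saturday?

Day of week of June 29 in each year:
1970: Mon, 1971: Tue, 1972: Thu, 1973: Fri, 1974: Sat ✓, 1975: Sun, 1976: Tue, 1977: Wed, 1978: Thu, 1979: Fri, 1980: Sun, 1981: Mon, 1982: Tue, 1983: Wed, 1984: Fri, 1985: Sat ✓, 1986: Sun, 1987: Mon, 1988: Wed, 1989: Thu, 1990: Fri, 1991: Sat ✓, 1992: Mon, 1993: Tue, 1994: Wed, 1995: Thu, 1996: Sat ✓, 1997: Sun, 1998: Mon, 1999: Tue, 2000: Thu
Saturdays: 1974, 1985, 1991, 1996.

4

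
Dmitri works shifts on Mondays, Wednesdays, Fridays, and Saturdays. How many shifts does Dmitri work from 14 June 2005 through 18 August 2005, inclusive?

37

14 June 2005 is a Tuesday.
The range spans 66 days (inclusive of both endpoints).
66 = 7 × 9 + 3, so there are 9 full weeks plus 3 extra days.
Each full week contributes 4 days from the set (Mon, Wed, Fri, Sat): 9 × 4 = 36.
The 3 extra days are Tue, Wed, Thu — 1 of them qualifies.
Total: 36 + 1 = 37.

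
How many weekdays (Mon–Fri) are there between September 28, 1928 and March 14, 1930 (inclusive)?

381 weekdays

September 28, 1928 is a Friday.
From September 28, 1928 to March 14, 1930 is 533 days inclusive.
533 = 7 × 76 + 1, so there are 76 full weeks plus 1 extra day.
Each full week contributes 5 weekdays (Mon–Fri): 76 × 5 = 380.
The 1 extra day is Friday — 1 of them qualifies.
Total: 380 + 1 = 381.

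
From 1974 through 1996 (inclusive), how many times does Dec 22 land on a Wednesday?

Day of week of December 22 in each year:
1974: Sun, 1975: Mon, 1976: Wed ✓, 1977: Thu, 1978: Fri, 1979: Sat, 1980: Mon, 1981: Tue, 1982: Wed ✓, 1983: Thu, 1984: Sat, 1985: Sun, 1986: Mon, 1987: Tue, 1988: Thu, 1989: Fri, 1990: Sat, 1991: Sun, 1992: Tue, 1993: Wed ✓, 1994: Thu, 1995: Fri, 1996: Sun
Wednesdays: 1976, 1982, 1993.

3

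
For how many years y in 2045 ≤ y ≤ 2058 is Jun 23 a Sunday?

Day of week of June 23 in each year:
2045: Fri, 2046: Sat, 2047: Sun ✓, 2048: Tue, 2049: Wed, 2050: Thu, 2051: Fri, 2052: Sun ✓, 2053: Mon, 2054: Tue, 2055: Wed, 2056: Fri, 2057: Sat, 2058: Sun ✓
Sundays: 2047, 2052, 2058.

3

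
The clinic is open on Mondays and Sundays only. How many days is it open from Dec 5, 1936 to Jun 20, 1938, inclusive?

162

Dec 5, 1936 is a Saturday.
From Dec 5, 1936 to Jun 20, 1938 is 563 days inclusive.
563 = 7 × 80 + 3, so there are 80 full weeks plus 3 extra days.
Each full week contributes 2 days from the set (Mon, Sun): 80 × 2 = 160.
The 3 extra days are Saturday, Sunday, Monday — 2 of them qualify.
Total: 160 + 2 = 162.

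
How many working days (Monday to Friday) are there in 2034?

2034-01-01 is a Sunday.
From 2034-01-01 to 2034-12-31 is 365 days inclusive.
365 = 7 × 52 + 1, so there are 52 full weeks plus 1 extra day.
Each full week contributes 5 weekdays (Mon–Fri): 52 × 5 = 260.
The 1 extra day is Sun — none qualify.
Total: 260 + 0 = 260.

260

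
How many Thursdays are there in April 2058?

4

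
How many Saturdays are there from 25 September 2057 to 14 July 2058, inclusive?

42 Saturdays

25 September 2057 is a Tuesday.
The range spans 293 days (inclusive of both endpoints).
293 = 7 × 41 + 6, so there are 41 full weeks plus 6 extra days.
Each full week contributes one Saturday: 41 so far.
The 6 extra days are Tuesday, Wednesday, Thursday, Friday, Saturday, Sunday — 1 of them qualifies.
Total: 41 + 1 = 42.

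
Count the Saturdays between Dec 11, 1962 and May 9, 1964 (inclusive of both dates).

74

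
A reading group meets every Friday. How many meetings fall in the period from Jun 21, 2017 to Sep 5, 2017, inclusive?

11 Fridays

Jun 21, 2017 is a Wednesday.
From Jun 21, 2017 to Sep 5, 2017 is 77 days inclusive.
77 = 7 × 11, so the span is exactly 11 full weeks.
Each full week contributes one Friday: 11 so far.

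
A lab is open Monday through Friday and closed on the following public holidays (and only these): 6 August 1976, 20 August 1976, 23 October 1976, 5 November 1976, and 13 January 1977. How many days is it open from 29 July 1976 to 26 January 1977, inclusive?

126 business days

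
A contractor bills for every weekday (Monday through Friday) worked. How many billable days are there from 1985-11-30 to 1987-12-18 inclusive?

535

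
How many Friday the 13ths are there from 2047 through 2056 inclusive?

Friday-the-13ths by year:
2047: Sep, Dec
2048: Mar, Nov
2049: Aug
2050: May
2051: Jan, Oct
2052: Sep, Dec
2053: Jun
2054: Feb, Mar, Nov
2055: Aug
2056: Oct

16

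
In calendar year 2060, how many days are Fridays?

2060-01-01 is a Thursday.
That's 366 days from start to end, counting both.
366 = 7 × 52 + 2, so there are 52 full weeks plus 2 extra days.
Each full week contributes one Friday: 52 so far.
The 2 extra days are Thursday, Friday — 1 of them qualifies.
Total: 52 + 1 = 53.

53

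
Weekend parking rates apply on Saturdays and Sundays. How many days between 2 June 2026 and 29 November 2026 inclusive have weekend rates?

52

2 June 2026 is a Tuesday.
The range spans 181 days (inclusive of both endpoints).
181 = 7 × 25 + 6, so there are 25 full weeks plus 6 extra days.
Each full week contributes 2 weekend days (Sat, Sun): 25 × 2 = 50.
The 6 extra days are Tuesday, Wednesday, Thursday, Friday, Saturday, Sunday — 2 of them qualify.
Total: 50 + 2 = 52.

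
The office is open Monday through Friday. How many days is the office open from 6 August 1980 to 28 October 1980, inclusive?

60 weekdays

6 August 1980 is a Wednesday.
That's 84 days from start to end, counting both.
84 = 7 × 12, so the span is exactly 12 full weeks.
Each full week contributes 5 weekdays (Mon–Fri): 12 × 5 = 60.
Total: 60.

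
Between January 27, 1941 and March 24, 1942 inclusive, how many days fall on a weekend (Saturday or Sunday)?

January 27, 1941 is a Monday.
From January 27, 1941 to March 24, 1942 is 422 days inclusive.
422 = 7 × 60 + 2, so there are 60 full weeks plus 2 extra days.
Each full week contributes 2 weekend days (Sat, Sun): 60 × 2 = 120.
The 2 extra days are Monday, Tuesday — none qualify.
Total: 120 + 0 = 120.

120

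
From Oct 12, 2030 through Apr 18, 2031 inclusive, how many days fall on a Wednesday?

27 Wednesdays

Oct 12, 2030 is a Saturday.
That's 189 days from start to end, counting both.
189 = 7 × 27, so the span is exactly 27 full weeks.
Each full week contributes one Wednesday: 27 so far.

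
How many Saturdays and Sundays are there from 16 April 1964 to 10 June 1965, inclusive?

120

16 April 1964 is a Thursday.
That's 421 days from start to end, counting both.
421 = 7 × 60 + 1, so there are 60 full weeks plus 1 extra day.
Each full week contributes 2 weekend days (Sat, Sun): 60 × 2 = 120.
The 1 extra day is Thu — none qualify.
Total: 120 + 0 = 120.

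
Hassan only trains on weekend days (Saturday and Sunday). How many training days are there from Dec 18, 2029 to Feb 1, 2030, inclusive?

Dec 18, 2029 is a Tuesday.
The range spans 46 days (inclusive of both endpoints).
46 = 7 × 6 + 4, so there are 6 full weeks plus 4 extra days.
Each full week contributes 2 weekend days (Sat, Sun): 6 × 2 = 12.
The 4 extra days are Tue, Wed, Thu, Fri — none qualify.
Total: 12 + 0 = 12.

12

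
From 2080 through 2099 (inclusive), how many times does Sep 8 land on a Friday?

2

Day of week of September 8 in each year:
2080: Sun, 2081: Mon, 2082: Tue, 2083: Wed, 2084: Fri ✓, 2085: Sat, 2086: Sun, 2087: Mon, 2088: Wed, 2089: Thu, 2090: Fri ✓, 2091: Sat, 2092: Mon, 2093: Tue, 2094: Wed, 2095: Thu, 2096: Sat, 2097: Sun, 2098: Mon, 2099: Tue
Fridays: 2084, 2090.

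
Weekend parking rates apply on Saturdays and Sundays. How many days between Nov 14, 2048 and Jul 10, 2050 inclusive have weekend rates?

Nov 14, 2048 is a Saturday.
From Nov 14, 2048 to Jul 10, 2050 is 604 days inclusive.
604 = 7 × 86 + 2, so there are 86 full weeks plus 2 extra days.
Each full week contributes 2 weekend days (Sat, Sun): 86 × 2 = 172.
The 2 extra days are Saturday, Sunday — 2 of them qualify.
Total: 172 + 2 = 174.

174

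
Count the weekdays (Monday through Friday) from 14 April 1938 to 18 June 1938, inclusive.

47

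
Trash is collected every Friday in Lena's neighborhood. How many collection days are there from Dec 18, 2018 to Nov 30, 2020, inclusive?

102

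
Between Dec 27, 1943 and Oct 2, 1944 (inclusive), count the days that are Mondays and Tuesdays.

81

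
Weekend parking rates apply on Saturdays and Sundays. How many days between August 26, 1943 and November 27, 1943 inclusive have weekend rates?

27

August 26, 1943 is a Thursday.
The range spans 94 days (inclusive of both endpoints).
94 = 7 × 13 + 3, so there are 13 full weeks plus 3 extra days.
Each full week contributes 2 weekend days (Sat, Sun): 13 × 2 = 26.
The 3 extra days are Thu, Fri, Sat — 1 of them qualifies.
Total: 26 + 1 = 27.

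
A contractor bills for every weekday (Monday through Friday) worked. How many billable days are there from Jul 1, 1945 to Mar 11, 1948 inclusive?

704 weekdays

Jul 1, 1945 is a Sunday.
From Jul 1, 1945 to Mar 11, 1948 is 985 days inclusive.
985 = 7 × 140 + 5, so there are 140 full weeks plus 5 extra days.
Each full week contributes 5 weekdays (Mon–Fri): 140 × 5 = 700.
The 5 extra days are Sunday, Monday, Tuesday, Wednesday, Thursday — 4 of them qualify.
Total: 700 + 4 = 704.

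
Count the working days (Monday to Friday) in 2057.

1 January 2057 is a Monday.
That's 365 days from start to end, counting both.
365 = 7 × 52 + 1, so there are 52 full weeks plus 1 extra day.
Each full week contributes 5 weekdays (Mon–Fri): 52 × 5 = 260.
The 1 extra day is Monday — 1 of them qualifies.
Total: 260 + 1 = 261.

261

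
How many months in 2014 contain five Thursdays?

A month has five Thursdays exactly when Thursday falls within its first (length − 28) days.
Jan: 31 days, starts Wed → 5 of Wed, Thu, Fri ✓
Feb: 28 days, starts Sat → 5 of (none)
Mar: 31 days, starts Sat → 5 of Sat, Sun, Mon
Apr: 30 days, starts Tue → 5 of Tue, Wed
May: 31 days, starts Thu → 5 of Thu, Fri, Sat ✓
Jun: 30 days, starts Sun → 5 of Sun, Mon
Jul: 31 days, starts Tue → 5 of Tue, Wed, Thu ✓
Aug: 31 days, starts Fri → 5 of Fri, Sat, Sun
Sep: 30 days, starts Mon → 5 of Mon, Tue
Oct: 31 days, starts Wed → 5 of Wed, Thu, Fri ✓
Nov: 30 days, starts Sat → 5 of Sat, Sun
Dec: 31 days, starts Mon → 5 of Mon, Tue, Wed
Months with five Thursdays: Jan, May, Jul, Oct.

4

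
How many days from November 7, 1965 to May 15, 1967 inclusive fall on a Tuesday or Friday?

November 7, 1965 is a Sunday.
From November 7, 1965 to May 15, 1967 is 555 days inclusive.
555 = 7 × 79 + 2, so there are 79 full weeks plus 2 extra days.
Each full week contributes 2 days from the set (Tue, Fri): 79 × 2 = 158.
The 2 extra days are Sun, Mon — none qualify.
Total: 158 + 0 = 158.

158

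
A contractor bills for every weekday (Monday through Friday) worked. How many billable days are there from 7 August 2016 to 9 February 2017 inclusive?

7 August 2016 is a Sunday.
From 7 August 2016 to 9 February 2017 is 187 days inclusive.
187 = 7 × 26 + 5, so there are 26 full weeks plus 5 extra days.
Each full week contributes 5 weekdays (Mon–Fri): 26 × 5 = 130.
The 5 extra days are Sunday, Monday, Tuesday, Wednesday, Thursday — 4 of them qualify.
Total: 130 + 4 = 134.

134 weekdays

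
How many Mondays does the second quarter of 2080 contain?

13

1 April 2080 is a Monday.
From 1 April 2080 to 30 June 2080 is 91 days inclusive.
91 = 7 × 13, so the span is exactly 13 full weeks.
Each full week contributes one Monday: 13 so far.
Total: 13.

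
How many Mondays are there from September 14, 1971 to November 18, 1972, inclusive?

61 Mondays

September 14, 1971 is a Tuesday.
From September 14, 1971 to November 18, 1972 is 432 days inclusive.
432 = 7 × 61 + 5, so there are 61 full weeks plus 5 extra days.
Each full week contributes one Monday: 61 so far.
The 5 extra days are Tuesday, Wednesday, Thursday, Friday, Saturday — none qualify.
Total: 61 + 0 = 61.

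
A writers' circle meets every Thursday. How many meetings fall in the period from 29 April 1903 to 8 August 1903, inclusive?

15

29 April 1903 is a Wednesday.
That's 102 days from start to end, counting both.
102 = 7 × 14 + 4, so there are 14 full weeks plus 4 extra days.
Each full week contributes one Thursday: 14 so far.
The 4 extra days are Wed, Thu, Fri, Sat — 1 of them qualifies.
Total: 14 + 1 = 15.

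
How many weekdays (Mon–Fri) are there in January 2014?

2014-01-01 is a Wednesday.
That's 31 days from start to end, counting both.
31 = 7 × 4 + 3, so there are 4 full weeks plus 3 extra days.
Each full week contributes 5 weekdays (Mon–Fri): 4 × 5 = 20.
The 3 extra days are Wed, Thu, Fri — 3 of them qualify.
Total: 20 + 3 = 23.

23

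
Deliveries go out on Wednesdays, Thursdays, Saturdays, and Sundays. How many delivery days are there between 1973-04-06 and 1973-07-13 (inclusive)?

1973-04-06 is a Friday.
That's 99 days from start to end, counting both.
99 = 7 × 14 + 1, so there are 14 full weeks plus 1 extra day.
Each full week contributes 4 days from the set (Wed, Thu, Sat, Sun): 14 × 4 = 56.
The 1 extra day is Friday — none qualify.
Total: 56 + 0 = 56.

56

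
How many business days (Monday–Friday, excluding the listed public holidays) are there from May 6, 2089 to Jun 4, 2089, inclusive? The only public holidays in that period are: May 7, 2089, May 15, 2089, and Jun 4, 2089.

May 6, 2089 is a Friday.
The range spans 30 days (inclusive of both endpoints).
30 = 7 × 4 + 2, so there are 4 full weeks plus 2 extra days.
Each full week contributes 5 weekdays (Mon–Fri): 4 × 5 = 20.
The 2 extra days are Friday, Saturday — 1 of them qualifies.
Total: 20 + 1 = 21.
Holidays: May 7, 2089 (Sat); May 15, 2089 (Sun); Jun 4, 2089 (Sat).
None of the 3 holidays fall on a weekday, so nothing to subtract.
Business days: 21 − 0 = 21.

21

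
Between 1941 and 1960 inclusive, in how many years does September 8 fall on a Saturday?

Day of week of September 8 in each year:
1941: Mon, 1942: Tue, 1943: Wed, 1944: Fri, 1945: Sat ✓, 1946: Sun, 1947: Mon, 1948: Wed, 1949: Thu, 1950: Fri, 1951: Sat ✓, 1952: Mon, 1953: Tue, 1954: Wed, 1955: Thu, 1956: Sat ✓, 1957: Sun, 1958: Mon, 1959: Tue, 1960: Thu
Saturdays: 1945, 1951, 1956.

3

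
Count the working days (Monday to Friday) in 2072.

261

January 1, 2072 is a Friday.
From January 1, 2072 to December 31, 2072 is 366 days inclusive.
366 = 7 × 52 + 2, so there are 52 full weeks plus 2 extra days.
Each full week contributes 5 weekdays (Mon–Fri): 52 × 5 = 260.
The 2 extra days are Friday, Saturday — 1 of them qualifies.
Total: 260 + 1 = 261.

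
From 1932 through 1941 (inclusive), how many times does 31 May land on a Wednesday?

2

Day of week of May 31 in each year:
1932: Tue, 1933: Wed ✓, 1934: Thu, 1935: Fri, 1936: Sun, 1937: Mon, 1938: Tue, 1939: Wed ✓, 1940: Fri, 1941: Sat
Wednesdays: 1933, 1939.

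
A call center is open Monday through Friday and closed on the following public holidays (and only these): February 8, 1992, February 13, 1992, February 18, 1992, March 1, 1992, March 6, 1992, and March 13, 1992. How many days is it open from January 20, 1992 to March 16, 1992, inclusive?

37 working days

January 20, 1992 is a Monday.
That's 57 days from start to end, counting both.
57 = 7 × 8 + 1, so there are 8 full weeks plus 1 extra day.
Each full week contributes 5 weekdays (Mon–Fri): 8 × 5 = 40.
The 1 extra day is Monday — 1 of them qualifies.
Total: 40 + 1 = 41.
Holidays: February 8, 1992 (Sat); February 13, 1992 (Thu); February 18, 1992 (Tue); March 1, 1992 (Sun); March 6, 1992 (Fri); March 13, 1992 (Fri).
4 of the 6 holidays fall on weekdays; the rest are weekends and were already excluded.
Business days: 41 − 4 = 37.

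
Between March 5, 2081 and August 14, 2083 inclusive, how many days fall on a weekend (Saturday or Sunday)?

255

March 5, 2081 is a Wednesday.
The range spans 893 days (inclusive of both endpoints).
893 = 7 × 127 + 4, so there are 127 full weeks plus 4 extra days.
Each full week contributes 2 weekend days (Sat, Sun): 127 × 2 = 254.
The 4 extra days are Wednesday, Thursday, Friday, Saturday — 1 of them qualifies.
Total: 254 + 1 = 255.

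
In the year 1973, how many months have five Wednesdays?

4

A month has five Wednesdays exactly when Wednesday falls within its first (length − 28) days.
Jan: 31 days, starts Mon → 5 of Mon, Tue, Wed ✓
Feb: 28 days, starts Thu → 5 of (none)
Mar: 31 days, starts Thu → 5 of Thu, Fri, Sat
Apr: 30 days, starts Sun → 5 of Sun, Mon
May: 31 days, starts Tue → 5 of Tue, Wed, Thu ✓
Jun: 30 days, starts Fri → 5 of Fri, Sat
Jul: 31 days, starts Sun → 5 of Sun, Mon, Tue
Aug: 31 days, starts Wed → 5 of Wed, Thu, Fri ✓
Sep: 30 days, starts Sat → 5 of Sat, Sun
Oct: 31 days, starts Mon → 5 of Mon, Tue, Wed ✓
Nov: 30 days, starts Thu → 5 of Thu, Fri
Dec: 31 days, starts Sat → 5 of Sat, Sun, Mon
Months with five Wednesdays: Jan, May, Aug, Oct.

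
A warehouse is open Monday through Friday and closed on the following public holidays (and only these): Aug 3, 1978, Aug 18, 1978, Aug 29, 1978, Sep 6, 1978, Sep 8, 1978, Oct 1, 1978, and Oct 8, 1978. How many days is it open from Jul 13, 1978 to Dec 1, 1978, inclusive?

Jul 13, 1978 is a Thursday.
That's 142 days from start to end, counting both.
142 = 7 × 20 + 2, so there are 20 full weeks plus 2 extra days.
Each full week contributes 5 weekdays (Mon–Fri): 20 × 5 = 100.
The 2 extra days are Thu, Fri — 2 of them qualify.
Total: 100 + 2 = 102.
Holidays: Aug 3, 1978 (Thu); Aug 18, 1978 (Fri); Aug 29, 1978 (Tue); Sep 6, 1978 (Wed); Sep 8, 1978 (Fri); Oct 1, 1978 (Sun); Oct 8, 1978 (Sun).
5 of the 7 holidays fall on weekdays; the rest are weekends and were already excluded.
Business days: 102 − 5 = 97.

97 working days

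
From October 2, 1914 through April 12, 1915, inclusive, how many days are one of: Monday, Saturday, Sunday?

84

October 2, 1914 is a Friday.
From October 2, 1914 to April 12, 1915 is 193 days inclusive.
193 = 7 × 27 + 4, so there are 27 full weeks plus 4 extra days.
Each full week contributes 3 days from the set (Mon, Sat, Sun): 27 × 3 = 81.
The 4 extra days are Friday, Saturday, Sunday, Monday — 3 of them qualify.
Total: 81 + 3 = 84.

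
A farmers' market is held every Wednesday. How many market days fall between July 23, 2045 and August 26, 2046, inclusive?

July 23, 2045 is a Sunday.
From July 23, 2045 to August 26, 2046 is 400 days inclusive.
400 = 7 × 57 + 1, so there are 57 full weeks plus 1 extra day.
Each full week contributes one Wednesday: 57 so far.
The 1 extra day is Sunday — none qualify.
Total: 57 + 0 = 57.

57 Wednesdays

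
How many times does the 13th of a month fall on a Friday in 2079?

2

The 13th falls on a Friday when the month's 13th has weekday Fri.
Jan 13 is Fri ✓; Feb 13 is Mon; Mar 13 is Mon; Apr 13 is Thu; May 13 is Sat; Jun 13 is Tue; Jul 13 is Thu; Aug 13 is Sun; Sep 13 is Wed; Oct 13 is Fri ✓; Nov 13 is Mon; Dec 13 is Wed.
Friday the 13ths: Jan, Oct.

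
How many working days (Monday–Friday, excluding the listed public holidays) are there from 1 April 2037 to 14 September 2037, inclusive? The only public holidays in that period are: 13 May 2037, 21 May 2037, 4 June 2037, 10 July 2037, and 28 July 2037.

114 working days

1 April 2037 is a Wednesday.
That's 167 days from start to end, counting both.
167 = 7 × 23 + 6, so there are 23 full weeks plus 6 extra days.
Each full week contributes 5 weekdays (Mon–Fri): 23 × 5 = 115.
The 6 extra days are Wed, Thu, Fri, Sat, Sun, Mon — 4 of them qualify.
Total: 115 + 4 = 119.
Holidays: 13 May 2037 (Wed); 21 May 2037 (Thu); 4 June 2037 (Thu); 10 July 2037 (Fri); 28 July 2037 (Tue).
All 5 holidays fall on weekdays, so subtract 5.
Business days: 119 − 5 = 114.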